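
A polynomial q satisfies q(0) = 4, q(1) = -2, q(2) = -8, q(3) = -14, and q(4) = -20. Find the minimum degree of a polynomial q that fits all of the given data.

1

Forward differences of the values at x = 0, 1, 2, 3, 4:
  q  : 4  -2  -8  -14  -20
  Δ  : -6  -6  -6  -6
  Δ^2: 0  0  0
  Δ^3: 0  0
  Δ^4: 0
The first differences are constant (-6) and nonzero, while all higher differences vanish, so the minimal degree is 1.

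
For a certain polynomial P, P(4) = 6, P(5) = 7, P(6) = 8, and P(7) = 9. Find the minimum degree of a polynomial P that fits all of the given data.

Forward differences of the values at s = 4, 5, 6, 7:
  P  : 6  7  8  9
  Δ  : 1  1  1
  Δ^2: 0  0
  Δ^3: 0
The first differences are constant (1) and nonzero, while all higher differences vanish, so the minimal degree is 1.

1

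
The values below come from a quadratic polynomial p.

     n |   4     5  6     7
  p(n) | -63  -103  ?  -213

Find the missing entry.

-153

On equispaced nodes a degree-2 polynomial has vanishing third forward difference, so
  - p(4) + 3·p(5) - 3·p(6) + p(7) = 0.
Substituting the known values and solving for p(6):
  -3·p(6) = 459
  p(6) = -153.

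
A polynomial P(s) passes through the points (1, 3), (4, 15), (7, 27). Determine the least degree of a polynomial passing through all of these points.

Forward differences of the values at s = 1, 4, 7:
  P  : 3  15  27
  Δ  : 12  12
  Δ^2: 0
The first differences are constant (12) and nonzero, while all higher differences vanish, so the minimal degree is 1.

1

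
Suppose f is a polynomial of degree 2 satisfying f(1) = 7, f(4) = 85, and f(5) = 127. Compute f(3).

51

Write f(s) = as^2 + bs + c. Substituting each data point gives a linear system:
  a + b + c = 7
  16a + 4b + c = 85
  25a + 5b + c = 127
Solving the system yields a = 4, b = 6, c = -3.
So f(s) = 4s² + 6s - 3.
Then f(3) = 51.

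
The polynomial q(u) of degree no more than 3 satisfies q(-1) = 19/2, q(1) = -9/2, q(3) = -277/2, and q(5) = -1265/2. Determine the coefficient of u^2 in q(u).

Write q(u) = au^3 + bu^2 + cu + d. Substituting each data point gives a linear system:
  -a + b - c + d = 19/2
  a + b + c + d = -9/2
  27a + 9b + 3c + d = -277/2
  125a + 25b + 5c + d = -1265/2
Solving the system yields a = -5, b = 0, c = -2, d = 5/2.
So q(u) = -5u^3 - 2u + 5/2.
The coefficient of u^2 is 0.

0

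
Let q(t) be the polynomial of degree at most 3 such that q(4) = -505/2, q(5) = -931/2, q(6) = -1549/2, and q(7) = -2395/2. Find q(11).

Using the Lagrange interpolation formula with nodes 4, 5, 6, 7:
  L_0(t) = (t - 5)(t - 6)(t - 7) / -6
  L_1(t) = (t - 4)(t - 6)(t - 7) / 2
  L_2(t) = (t - 4)(t - 5)(t - 7) / -2
  L_3(t) = (t - 4)(t - 5)(t - 6) / 6
Then q(t) = -505/2·L_0(t) - 931/2·L_1(t) - 1549/2·L_2(t) - 2395/2·L_3(t).
Expanding and collecting terms gives q(t) = -3t³ - 3t² - 3t - 1/2.
Evaluating at t = 11: q(11) = -8779/2.

-8779/2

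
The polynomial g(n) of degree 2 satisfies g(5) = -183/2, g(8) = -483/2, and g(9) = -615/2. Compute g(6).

-267/2

Write g(n) = an^2 + bn + c. Substituting each data point gives a linear system:
  25a + 5b + c = -183/2
  64a + 8b + c = -483/2
  81a + 9b + c = -615/2
Solving the system yields a = -4, b = 2, c = -3/2.
So g(n) = -4n^2 + 2n - 3/2.
Then g(6) = -267/2.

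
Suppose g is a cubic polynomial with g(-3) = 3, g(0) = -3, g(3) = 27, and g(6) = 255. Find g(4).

73

Using the Lagrange interpolation formula with nodes -3, 0, 3, 6:
  L_0(n) = n(n - 3)(n - 6) / -162
  L_1(n) = (n + 3)(n - 3)(n - 6) / 54
  L_2(n) = (n + 3)n(n - 6) / -54
  L_3(n) = (n + 3)n(n - 3) / 162
Then g(n) = 3·L_0(n) - 3·L_1(n) + 27·L_2(n) + 255·L_3(n).
Expanding and collecting terms gives g(n) = n^3 + 2n^2 - 5n - 3.
Evaluating at n = 4: g(4) = 73.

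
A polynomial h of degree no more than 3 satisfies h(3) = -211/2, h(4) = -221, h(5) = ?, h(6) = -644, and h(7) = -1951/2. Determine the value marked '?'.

On equispaced nodes a degree-3 polynomial has vanishing fourth forward difference, so
  h(3) - 4·h(4) + 6·h(5) - 4·h(6) + h(7) = 0.
Substituting the known values and solving for h(5):
  6·h(5) = -2379
  h(5) = -793/2.

-793/2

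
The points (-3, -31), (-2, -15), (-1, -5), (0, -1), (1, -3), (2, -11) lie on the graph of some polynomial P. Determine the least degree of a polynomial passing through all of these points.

2

Forward differences of the values at s = -3, -2, -1, 0, 1, 2:
  P  : -31  -15  -5  -1  -3  -11
  Δ  : 16  10  4  -2  -8
  Δ^2: -6  -6  -6  -6
  Δ^3: 0  0  0
  Δ^4: 0  0
  Δ^5: 0
The second differences are constant (-6) and nonzero, while all higher differences vanish, so the minimal degree is 2.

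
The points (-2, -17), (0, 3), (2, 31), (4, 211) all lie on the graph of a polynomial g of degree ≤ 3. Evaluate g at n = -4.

-173

Write g(n) = an^3 + bn^2 + cn + d. Substituting each data point gives a linear system:
  -8a + 4b - 2c + d = -17
  d = 3
  8a + 4b + 2c + d = 31
  64a + 16b + 4c + d = 211
Solving the system yields a = 3, b = 1, c = 0, d = 3.
So g(n) = 3n^3 + n^2 + 3.
Then g(-4) = -173.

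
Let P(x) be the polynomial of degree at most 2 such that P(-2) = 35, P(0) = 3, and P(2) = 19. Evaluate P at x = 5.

133

Using the Lagrange interpolation formula with nodes -2, 0, 2:
  L_0(x) = x(x - 2) / 8
  L_1(x) = (x + 2)(x - 2) / -4
  L_2(x) = (x + 2)x / 8
Then P(x) = 35·L_0(x) + 3·L_1(x) + 19·L_2(x).
Expanding and collecting terms gives P(x) = 6x^2 - 4x + 3.
Evaluating at x = 5: P(5) = 133.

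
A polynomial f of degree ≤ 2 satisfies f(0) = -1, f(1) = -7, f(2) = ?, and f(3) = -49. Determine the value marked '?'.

On equispaced nodes a degree-2 polynomial has vanishing third forward difference, so
  - f(0) + 3·f(1) - 3·f(2) + f(3) = 0.
Substituting the known values and solving for f(2):
  -3·f(2) = 69
  f(2) = -23.

-23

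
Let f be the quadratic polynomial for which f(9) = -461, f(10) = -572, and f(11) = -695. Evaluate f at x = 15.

-1307

Write f(x) = ax^2 + bx + c. Substituting each data point gives a linear system:
  81a + 9b + c = -461
  100a + 10b + c = -572
  121a + 11b + c = -695
Solving the system yields a = -6, b = 3, c = -2.
So f(x) = -6x^2 + 3x - 2.
Then f(15) = -1307.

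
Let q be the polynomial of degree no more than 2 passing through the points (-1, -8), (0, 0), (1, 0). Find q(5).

-80

Forward differences of the values at s = -1, 0, 1:
  q  : -8  0  0
  Δ  : 8  0
  Δ^2: -8
The second differences are constant, confirming degree 2.
Interpolating (Newton forward form) and evaluating at s = 5 gives q(5) = -80.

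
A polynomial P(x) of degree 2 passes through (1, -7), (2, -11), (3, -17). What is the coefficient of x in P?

-1

Write P(x) = ax^2 + bx + c. Substituting each data point gives a linear system:
  a + b + c = -7
  4a + 2b + c = -11
  9a + 3b + c = -17
Solving the system yields a = -1, b = -1, c = -5.
So P(x) = -x² - x - 5.
The coefficient of x is -1.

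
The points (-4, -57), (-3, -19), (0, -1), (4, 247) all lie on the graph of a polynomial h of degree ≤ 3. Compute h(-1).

-3

Using the Lagrange interpolation formula with nodes -4, -3, 0, 4:
  L_0(x) = (x + 3)x(x - 4) / -32
  L_1(x) = (x + 4)x(x - 4) / 21
  L_2(x) = (x + 4)(x + 3)(x - 4) / -48
  L_3(x) = (x + 4)(x + 3)x / 224
Then h(x) = -57·L_0(x) - 19·L_1(x) - 1·L_2(x) + 247·L_3(x).
Expanding and collecting terms gives h(x) = 2x^3 + 6x^2 + 6x - 1.
Evaluating at x = -1: h(-1) = -3.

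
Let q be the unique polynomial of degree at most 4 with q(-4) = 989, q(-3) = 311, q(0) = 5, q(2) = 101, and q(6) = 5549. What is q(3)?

401

Write q(s) = as^4 + bs^3 + cs^2 + ds + e. Substituting each data point gives a linear system:
  256a - 64b + 16c - 4d + e = 989
  81a - 27b + 9c - 3d + e = 311
  e = 5
  16a + 8b + 4c + 2d + e = 101
  1296a + 216b + 36c + 6d + e = 5549
Solving the system yields a = 4, b = 1, c = 3, d = 6, e = 5.
So q(s) = 4s^4 + s^3 + 3s^2 + 6s + 5.
Then q(3) = 401.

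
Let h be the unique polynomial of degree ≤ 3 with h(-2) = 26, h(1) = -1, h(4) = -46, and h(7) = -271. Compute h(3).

-19

Using the Lagrange interpolation formula with nodes -2, 1, 4, 7:
  L_0(u) = (u - 1)(u - 4)(u - 7) / -162
  L_1(u) = (u + 2)(u - 4)(u - 7) / 54
  L_2(u) = (u + 2)(u - 1)(u - 7) / -54
  L_3(u) = (u + 2)(u - 1)(u - 4) / 162
Then h(u) = 26·L_0(u) - 1·L_1(u) - 46·L_2(u) - 271·L_3(u).
Expanding and collecting terms gives h(u) = -u³ + 2u² - 4u + 2.
Evaluating at u = 3: h(3) = -19.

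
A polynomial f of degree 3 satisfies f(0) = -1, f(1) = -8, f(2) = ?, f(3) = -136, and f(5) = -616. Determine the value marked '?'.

-43

The 4 known points determine the degree-3 polynomial uniquely.
Write f(x) = ax^3 + bx^2 + cx + d. Substituting each data point gives a linear system:
  d = -1
  a + b + c + d = -8
  27a + 9b + 3c + d = -136
  125a + 25b + 5c + d = -616
Solving the system yields a = -5, b = 1, c = -3, d = -1.
So f(x) = -5x³ + x² - 3x - 1.
Then f(2) = -43.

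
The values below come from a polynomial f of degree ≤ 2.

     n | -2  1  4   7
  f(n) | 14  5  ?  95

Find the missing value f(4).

32

On equispaced nodes a degree-2 polynomial has vanishing third forward difference, so
  - f(-2) + 3·f(1) - 3·f(4) + f(7) = 0.
Substituting the known values and solving for f(4):
  -3·f(4) = -96
  f(4) = 32.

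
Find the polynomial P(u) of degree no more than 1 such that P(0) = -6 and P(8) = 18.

P(u) = 3u - 6

Write P(u) = au + b. Substituting each data point gives a linear system:
  b = -6
  8a + b = 18
Solving the system yields a = 3, b = -6.
So P(u) = 3u - 6.
Check: P(8) = 18. ✓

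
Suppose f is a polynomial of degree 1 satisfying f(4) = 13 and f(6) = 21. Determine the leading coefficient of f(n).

Write f(n) = an + b. Substituting each data point gives a linear system:
  4a + b = 13
  6a + b = 21
Solving the system yields a = 4, b = -3.
So f(n) = 4n - 3.
The leading coefficient is 4.

4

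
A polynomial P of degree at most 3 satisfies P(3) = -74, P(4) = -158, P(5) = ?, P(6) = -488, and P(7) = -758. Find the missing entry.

The 4 known points determine the degree-3 polynomial uniquely.
Write P(u) = au^3 + bu^2 + cu + d. Substituting each data point gives a linear system:
  27a + 9b + 3c + d = -74
  64a + 16b + 4c + d = -158
  216a + 36b + 6c + d = -488
  343a + 49b + 7c + d = -758
Solving the system yields a = -2, b = -1, c = -3, d = -2.
So P(u) = -2u^3 - u^2 - 3u - 2.
Then P(5) = -292.

-292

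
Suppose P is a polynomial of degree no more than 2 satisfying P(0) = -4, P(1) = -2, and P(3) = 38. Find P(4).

Using the Lagrange interpolation formula with nodes 0, 1, 3:
  L_0(s) = (s - 1)(s - 3) / 3
  L_1(s) = s(s - 3) / -2
  L_2(s) = s(s - 1) / 6
Then P(s) = -4·L_0(s) - 2·L_1(s) + 38·L_2(s).
Expanding and collecting terms gives P(s) = 6s² - 4s - 4.
Evaluating at s = 4: P(4) = 76.

76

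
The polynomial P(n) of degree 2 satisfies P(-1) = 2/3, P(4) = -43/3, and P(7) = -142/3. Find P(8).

Write P(n) = an^2 + bn + c. Substituting each data point gives a linear system:
  a - b + c = 2/3
  16a + 4b + c = -43/3
  49a + 7b + c = -142/3
Solving the system yields a = -1, b = 0, c = 5/3.
So P(n) = -n^2 + 5/3.
Then P(8) = -187/3.

-187/3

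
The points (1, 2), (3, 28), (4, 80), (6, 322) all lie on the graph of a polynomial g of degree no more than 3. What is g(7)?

536

Using the Lagrange interpolation formula with nodes 1, 3, 4, 6:
  L_0(u) = (u - 3)(u - 4)(u - 6) / -30
  L_1(u) = (u - 1)(u - 4)(u - 6) / 6
  L_2(u) = (u - 1)(u - 3)(u - 6) / -6
  L_3(u) = (u - 1)(u - 3)(u - 4) / 30
Then g(u) = 2·L_0(u) + 28·L_1(u) + 80·L_2(u) + 322·L_3(u).
Expanding and collecting terms gives g(u) = 2u^3 - 3u^2 - u + 4.
Evaluating at u = 7: g(7) = 536.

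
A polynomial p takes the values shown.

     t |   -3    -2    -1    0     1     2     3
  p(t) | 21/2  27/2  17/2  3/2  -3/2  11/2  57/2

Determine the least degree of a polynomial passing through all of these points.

3

Forward differences of the values at t = -3, -2, -1, 0, 1, 2, 3:
  p  : 21/2  27/2  17/2  3/2  -3/2  11/2  57/2
  Δ  : 3  -5  -7  -3  7  23
  Δ^2: -8  -2  4  10  16
  Δ^3: 6  6  6  6
  Δ^4: 0  0  0
  Δ^5: 0  0
  Δ^6: 0
The third differences are constant (6) and nonzero, while all higher differences vanish, so the minimal degree is 3.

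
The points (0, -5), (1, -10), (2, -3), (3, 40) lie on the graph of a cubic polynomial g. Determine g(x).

g(x) = 4x^3 - 6x^2 - 3x - 5

Write g(x) = ax^3 + bx^2 + cx + d. Substituting each data point gives a linear system:
  d = -5
  a + b + c + d = -10
  8a + 4b + 2c + d = -3
  27a + 9b + 3c + d = 40
Solving the system yields a = 4, b = -6, c = -3, d = -5.
So g(x) = 4x³ - 6x² - 3x - 5.
Check: g(0) = -5. ✓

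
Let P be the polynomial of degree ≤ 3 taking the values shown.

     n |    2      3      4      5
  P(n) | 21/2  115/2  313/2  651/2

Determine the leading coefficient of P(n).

3

Write P(n) = an^3 + bn^2 + cn + d. Substituting each data point gives a linear system:
  8a + 4b + 2c + d = 21/2
  27a + 9b + 3c + d = 115/2
  64a + 16b + 4c + d = 313/2
  125a + 25b + 5c + d = 651/2
Solving the system yields a = 3, b = -1, c = -5, d = 1/2.
So P(n) = 3n^3 - n^2 - 5n + 1/2.
The leading coefficient is 3.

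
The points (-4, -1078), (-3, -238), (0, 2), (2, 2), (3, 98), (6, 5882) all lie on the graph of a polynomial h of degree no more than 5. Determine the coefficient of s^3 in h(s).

-3

Write h(s) = as^5 + bs^4 + cs^3 + ds^2 + es + k. Substituting each data point gives a linear system:
  -1024a + 256b - 64c + 16d - 4e + k = -1078
  -243a + 81b - 27c + 9d - 3e + k = -238
  k = 2
  32a + 16b + 8c + 4d + 2e + k = 2
  243a + 81b + 27c + 9d + 3e + k = 98
  7776a + 1296b + 216c + 36d + 6e + k = 5882
Solving the system yields a = 1, b = -1, c = -3, d = 1, e = 2, k = 2.
So h(s) = s^5 - s^4 - 3s^3 + s^2 + 2s + 2.
The coefficient of s^3 is -3.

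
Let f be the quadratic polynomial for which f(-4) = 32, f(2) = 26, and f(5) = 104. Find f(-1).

2

Write f(n) = an^2 + bn + c. Substituting each data point gives a linear system:
  16a - 4b + c = 32
  4a + 2b + c = 26
  25a + 5b + c = 104
Solving the system yields a = 3, b = 5, c = 4.
So f(n) = 3n^2 + 5n + 4.
Then f(-1) = 2.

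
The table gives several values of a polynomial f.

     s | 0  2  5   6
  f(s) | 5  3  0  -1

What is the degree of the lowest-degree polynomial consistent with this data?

1

Divided differences on the nodes 0, 2, 5, 6:
  order 0: 5  3  0  -1
  order 1: -1  -1  -1
  order 2: 0  0
  order 3: 0
The order-1 divided differences are all -1 (nonzero) and every higher order vanishes, so the data lies on a polynomial of degree exactly 1.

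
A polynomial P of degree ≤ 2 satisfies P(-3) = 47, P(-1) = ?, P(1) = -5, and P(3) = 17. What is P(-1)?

5

On equispaced nodes a degree-2 polynomial has vanishing third forward difference, so
  - P(-3) + 3·P(-1) - 3·P(1) + P(3) = 0.
Substituting the known values and solving for P(-1):
  3·P(-1) = 15
  P(-1) = 5.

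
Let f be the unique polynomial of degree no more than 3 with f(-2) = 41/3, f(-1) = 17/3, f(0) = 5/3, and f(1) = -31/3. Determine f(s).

Using the Lagrange interpolation formula with nodes -2, -1, 0, 1:
  L_0(s) = (s + 1)s(s - 1) / -6
  L_1(s) = (s + 2)s(s - 1) / 2
  L_2(s) = (s + 2)(s + 1)(s - 1) / -2
  L_3(s) = (s + 2)(s + 1)s / 6
Then f(s) = 41/3·L_0(s) + 17/3·L_1(s) + 5/3·L_2(s) - 31/3·L_3(s).
Expanding and collecting terms gives f(s) = -2s^3 - 4s^2 - 6s + 5/3.
Check: f(1) = -31/3. ✓

f(s) = -2s^3 - 4s^2 - 6s + 5/3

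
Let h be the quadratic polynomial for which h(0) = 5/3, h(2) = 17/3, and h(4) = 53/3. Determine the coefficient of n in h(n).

Write h(n) = an^2 + bn + c. Substituting each data point gives a linear system:
  c = 5/3
  4a + 2b + c = 17/3
  16a + 4b + c = 53/3
Solving the system yields a = 1, b = 0, c = 5/3.
So h(n) = n² + 5/3.
The coefficient of n is 0.

0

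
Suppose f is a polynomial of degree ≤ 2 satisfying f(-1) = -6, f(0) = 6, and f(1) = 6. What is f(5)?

-114

Using the Lagrange interpolation formula with nodes -1, 0, 1:
  L_0(u) = u(u - 1) / 2
  L_1(u) = (u + 1)(u - 1) / -1
  L_2(u) = (u + 1)u / 2
Then f(u) = -6·L_0(u) + 6·L_1(u) + 6·L_2(u).
Expanding and collecting terms gives f(u) = -6u² + 6u + 6.
Evaluating at u = 5: f(5) = -114.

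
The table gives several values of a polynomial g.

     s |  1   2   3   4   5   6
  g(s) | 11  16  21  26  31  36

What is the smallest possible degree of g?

1

Forward differences of the values at s = 1, 2, 3, 4, 5, 6:
  g  : 11  16  21  26  31  36
  Δ  : 5  5  5  5  5
  Δ^2: 0  0  0  0
  Δ^3: 0  0  0
  Δ^4: 0  0
  Δ^5: 0
The first differences are constant (5) and nonzero, while all higher differences vanish, so the minimal degree is 1.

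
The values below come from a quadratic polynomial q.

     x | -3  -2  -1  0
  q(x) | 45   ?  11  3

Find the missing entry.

On equispaced nodes a degree-2 polynomial has vanishing third forward difference, so
  - q(-3) + 3·q(-2) - 3·q(-1) + q(0) = 0.
Substituting the known values and solving for q(-2):
  3·q(-2) = 75
  q(-2) = 25.

25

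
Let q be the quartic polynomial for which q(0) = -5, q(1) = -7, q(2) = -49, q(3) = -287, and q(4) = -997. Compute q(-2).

Forward differences of the values at t = 0, 1, 2, 3, 4:
  q  : -5  -7  -49  -287  -997
  Δ  : -2  -42  -238  -710
  Δ^2: -40  -196  -472
  Δ^3: -156  -276
  Δ^4: -120
The fourth differences are constant, confirming degree 4.
Interpolating (Newton forward form) and evaluating at t = -2 gives q(-2) = -97.

-97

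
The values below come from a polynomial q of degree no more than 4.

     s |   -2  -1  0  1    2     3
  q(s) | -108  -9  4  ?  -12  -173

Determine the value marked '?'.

9

On equispaced nodes a degree-4 polynomial has vanishing fifth forward difference, so
  - q(-2) + 5·q(-1) - 10·q(0) + 10·q(1) - 5·q(2) + q(3) = 0.
Substituting the known values and solving for q(1):
  10·q(1) = 90
  q(1) = 9.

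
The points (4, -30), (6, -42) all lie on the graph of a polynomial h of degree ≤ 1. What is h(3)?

-24

Write h(x) = ax + b. Substituting each data point gives a linear system:
  4a + b = -30
  6a + b = -42
Solving the system yields a = -6, b = -6.
So h(x) = -6x - 6.
Then h(3) = -24.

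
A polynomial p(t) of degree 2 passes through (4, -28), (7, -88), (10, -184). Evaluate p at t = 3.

Forward differences of the values at t = 4, 7, 10:
  p  : -28  -88  -184
  Δ  : -60  -96
  Δ^2: -36
The second differences are constant, confirming degree 2.
Interpolating (Newton forward form) and evaluating at t = 3 gives p(3) = -16.

-16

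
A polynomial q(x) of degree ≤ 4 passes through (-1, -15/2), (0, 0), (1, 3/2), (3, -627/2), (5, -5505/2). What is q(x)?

Write q(x) = ax^4 + bx^3 + cx^2 + dx + e. Substituting each data point gives a linear system:
  a - b + c - d + e = -15/2
  e = 0
  a + b + c + d + e = 3/2
  81a + 27b + 9c + 3d + e = -627/2
  625a + 125b + 25c + 5d + e = -5505/2
Solving the system yields a = -5, b = 5/2, c = 2, d = 2, e = 0.
So q(x) = -5x^4 + (5/2)x^3 + 2x^2 + 2x.
Check: q(-1) = -15/2. ✓

q(x) = -5x^4 + (5/2)x^3 + 2x^2 + 2x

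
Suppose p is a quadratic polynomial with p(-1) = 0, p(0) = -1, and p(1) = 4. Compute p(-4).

Write p(s) = as^2 + bs + c. Substituting each data point gives a linear system:
  a - b + c = 0
  c = -1
  a + b + c = 4
Solving the system yields a = 3, b = 2, c = -1.
So p(s) = 3s^2 + 2s - 1.
Then p(-4) = 39.

39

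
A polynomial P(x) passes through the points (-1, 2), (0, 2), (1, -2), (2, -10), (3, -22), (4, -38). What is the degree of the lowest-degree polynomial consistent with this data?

Forward differences of the values at x = -1, 0, 1, 2, 3, 4:
  P  : 2  2  -2  -10  -22  -38
  Δ  : 0  -4  -8  -12  -16
  Δ^2: -4  -4  -4  -4
  Δ^3: 0  0  0
  Δ^4: 0  0
  Δ^5: 0
The second differences are constant (-4) and nonzero, while all higher differences vanish, so the minimal degree is 2.

2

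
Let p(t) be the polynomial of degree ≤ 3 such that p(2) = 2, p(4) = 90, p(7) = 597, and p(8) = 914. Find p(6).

362

Using the Lagrange interpolation formula with nodes 2, 4, 7, 8:
  L_0(t) = (t - 4)(t - 7)(t - 8) / -60
  L_1(t) = (t - 2)(t - 7)(t - 8) / 24
  L_2(t) = (t - 2)(t - 4)(t - 8) / -15
  L_3(t) = (t - 2)(t - 4)(t - 7) / 24
Then p(t) = 2·L_0(t) + 90·L_1(t) + 597·L_2(t) + 914·L_3(t).
Expanding and collecting terms gives p(t) = 2t^3 - t^2 - 6t + 2.
Evaluating at t = 6: p(6) = 362.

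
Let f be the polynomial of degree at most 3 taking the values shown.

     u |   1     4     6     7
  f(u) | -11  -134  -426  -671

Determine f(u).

Using the Lagrange interpolation formula with nodes 1, 4, 6, 7:
  L_0(u) = (u - 4)(u - 6)(u - 7) / -90
  L_1(u) = (u - 1)(u - 6)(u - 7) / 18
  L_2(u) = (u - 1)(u - 4)(u - 7) / -10
  L_3(u) = (u - 1)(u - 4)(u - 6) / 18
Then f(u) = -11·L_0(u) - 134·L_1(u) - 426·L_2(u) - 671·L_3(u).
Expanding and collecting terms gives f(u) = -2u^3 + u^2 - 4u - 6.
Check: f(4) = -134. ✓

f(u) = -2u^3 + u^2 - 4u - 6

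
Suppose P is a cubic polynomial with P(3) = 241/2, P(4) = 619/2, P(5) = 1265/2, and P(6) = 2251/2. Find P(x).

Write P(x) = ax^3 + bx^2 + cx + d. Substituting each data point gives a linear system:
  27a + 9b + 3c + d = 241/2
  64a + 16b + 4c + d = 619/2
  125a + 25b + 5c + d = 1265/2
  216a + 36b + 6c + d = 2251/2
Solving the system yields a = 6, b = -5, c = 2, d = -5/2.
So P(x) = 6x³ - 5x² + 2x - 5/2.
Check: P(6) = 2251/2. ✓

P(x) = 6x^3 - 5x^2 + 2x - 5/2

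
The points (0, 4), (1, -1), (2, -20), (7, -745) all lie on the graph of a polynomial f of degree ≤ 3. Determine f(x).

Write f(x) = ax^3 + bx^2 + cx + d. Substituting each data point gives a linear system:
  d = 4
  a + b + c + d = -1
  8a + 4b + 2c + d = -20
  343a + 49b + 7c + d = -745
Solving the system yields a = -2, b = -1, c = -2, d = 4.
So f(x) = -2x³ - x² - 2x + 4.
Check: f(0) = 4. ✓

f(x) = -2x^3 - x^2 - 2x + 4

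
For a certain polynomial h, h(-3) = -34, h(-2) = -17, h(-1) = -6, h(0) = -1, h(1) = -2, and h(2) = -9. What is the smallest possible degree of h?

Forward differences of the values at n = -3, -2, -1, 0, 1, 2:
  h  : -34  -17  -6  -1  -2  -9
  Δ  : 17  11  5  -1  -7
  Δ^2: -6  -6  -6  -6
  Δ^3: 0  0  0
  Δ^4: 0  0
  Δ^5: 0
The second differences are constant (-6) and nonzero, while all higher differences vanish, so the minimal degree is 2.

2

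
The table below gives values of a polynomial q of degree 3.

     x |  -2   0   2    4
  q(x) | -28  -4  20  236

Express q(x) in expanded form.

q(x) = 4x^3 - 4x - 4

Using the Lagrange interpolation formula with nodes -2, 0, 2, 4:
  L_0(x) = x(x - 2)(x - 4) / -48
  L_1(x) = (x + 2)(x - 2)(x - 4) / 16
  L_2(x) = (x + 2)x(x - 4) / -16
  L_3(x) = (x + 2)x(x - 2) / 48
Then q(x) = -28·L_0(x) - 4·L_1(x) + 20·L_2(x) + 236·L_3(x).
Expanding and collecting terms gives q(x) = 4x³ - 4x - 4.
Check: q(4) = 236. ✓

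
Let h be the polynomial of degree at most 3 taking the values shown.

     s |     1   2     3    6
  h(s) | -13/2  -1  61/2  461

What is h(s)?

h(s) = 3s^3 - 5s^2 - (1/2)s - 4

Write h(s) = as^3 + bs^2 + cs + d. Substituting each data point gives a linear system:
  a + b + c + d = -13/2
  8a + 4b + 2c + d = -1
  27a + 9b + 3c + d = 61/2
  216a + 36b + 6c + d = 461
Solving the system yields a = 3, b = -5, c = -1/2, d = -4.
So h(s) = 3s^3 - 5s^2 - (1/2)s - 4.
Check: h(1) = -13/2. ✓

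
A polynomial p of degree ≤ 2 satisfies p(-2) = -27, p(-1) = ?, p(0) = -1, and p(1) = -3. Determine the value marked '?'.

-9

On equispaced nodes a degree-2 polynomial has vanishing third forward difference, so
  - p(-2) + 3·p(-1) - 3·p(0) + p(1) = 0.
Substituting the known values and solving for p(-1):
  3·p(-1) = -27
  p(-1) = -9.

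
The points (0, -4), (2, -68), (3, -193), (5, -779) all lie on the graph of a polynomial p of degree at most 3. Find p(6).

-1300

Write p(s) = as^3 + bs^2 + cs + d. Substituting each data point gives a linear system:
  d = -4
  8a + 4b + 2c + d = -68
  27a + 9b + 3c + d = -193
  125a + 25b + 5c + d = -779
Solving the system yields a = -5, b = -6, c = 0, d = -4.
So p(s) = -5s^3 - 6s^2 - 4.
Then p(6) = -1300.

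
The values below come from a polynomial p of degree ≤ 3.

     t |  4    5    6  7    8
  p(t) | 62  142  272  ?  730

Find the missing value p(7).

464

On equispaced nodes a degree-3 polynomial has vanishing fourth forward difference, so
  p(4) - 4·p(5) + 6·p(6) - 4·p(7) + p(8) = 0.
Substituting the known values and solving for p(7):
  -4·p(7) = -1856
  p(7) = 464.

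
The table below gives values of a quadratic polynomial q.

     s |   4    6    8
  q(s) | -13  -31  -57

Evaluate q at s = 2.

Using the Lagrange interpolation formula with nodes 4, 6, 8:
  L_0(s) = (s - 6)(s - 8) / 8
  L_1(s) = (s - 4)(s - 8) / -4
  L_2(s) = (s - 4)(s - 6) / 8
Then q(s) = -13·L_0(s) - 31·L_1(s) - 57·L_2(s).
Expanding and collecting terms gives q(s) = -s^2 + s - 1.
Evaluating at s = 2: q(2) = -3.

-3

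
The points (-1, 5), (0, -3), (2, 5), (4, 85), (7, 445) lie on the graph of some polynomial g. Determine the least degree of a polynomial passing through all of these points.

Divided differences on the nodes -1, 0, 2, 4, 7:
  order 0: 5  -3  5  85  445
  order 1: -8  4  40  120
  order 2: 4  9  16
  order 3: 1  1
  order 4: 0
The order-3 divided differences are all 1 (nonzero) and every higher order vanishes, so the data lies on a polynomial of degree exactly 3.

3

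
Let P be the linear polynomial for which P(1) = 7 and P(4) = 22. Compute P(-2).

Write P(x) = ax + b. Substituting each data point gives a linear system:
  a + b = 7
  4a + b = 22
Solving the system yields a = 5, b = 2.
So P(x) = 5x + 2.
Then P(-2) = -8.

-8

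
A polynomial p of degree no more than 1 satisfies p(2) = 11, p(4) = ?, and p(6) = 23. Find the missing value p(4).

The 2 known points determine the degree-1 polynomial uniquely.
Write p(n) = an + b. Substituting each data point gives a linear system:
  2a + b = 11
  6a + b = 23
Solving the system yields a = 3, b = 5.
So p(n) = 3n + 5.
Then p(4) = 17.

17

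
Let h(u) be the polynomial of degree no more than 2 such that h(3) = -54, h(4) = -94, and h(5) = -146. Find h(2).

Forward differences of the values at u = 3, 4, 5:
  h  : -54  -94  -146
  Δ  : -40  -52
  Δ^2: -12
The second differences are constant, confirming degree 2.
Interpolating (Newton forward form) and evaluating at u = 2 gives h(2) = -26.

-26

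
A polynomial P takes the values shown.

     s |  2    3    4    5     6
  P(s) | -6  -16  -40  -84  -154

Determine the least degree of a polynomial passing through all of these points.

Forward differences of the values at s = 2, 3, 4, 5, 6:
  P  : -6  -16  -40  -84  -154
  Δ  : -10  -24  -44  -70
  Δ^2: -14  -20  -26
  Δ^3: -6  -6
  Δ^4: 0
The third differences are constant (-6) and nonzero, while all higher differences vanish, so the minimal degree is 3.

3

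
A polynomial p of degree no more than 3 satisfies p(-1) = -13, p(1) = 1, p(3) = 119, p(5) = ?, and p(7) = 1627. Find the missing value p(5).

The 4 known points determine the degree-3 polynomial uniquely.
Write p(u) = au^3 + bu^2 + cu + d. Substituting each data point gives a linear system:
  -a + b - c + d = -13
  a + b + c + d = 1
  27a + 9b + 3c + d = 119
  343a + 49b + 7c + d = 1627
Solving the system yields a = 5, b = -2, c = 2, d = -4.
So p(u) = 5u³ - 2u² + 2u - 4.
Then p(5) = 581.

581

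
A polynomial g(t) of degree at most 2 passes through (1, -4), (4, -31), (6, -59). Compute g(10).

-139

Write g(t) = at^2 + bt + c. Substituting each data point gives a linear system:
  a + b + c = -4
  16a + 4b + c = -31
  36a + 6b + c = -59
Solving the system yields a = -1, b = -4, c = 1.
So g(t) = -t^2 - 4t + 1.
Then g(10) = -139.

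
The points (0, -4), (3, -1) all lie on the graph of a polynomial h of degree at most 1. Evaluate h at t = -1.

Write h(t) = at + b. Substituting each data point gives a linear system:
  b = -4
  3a + b = -1
Solving the system yields a = 1, b = -4.
So h(t) = t - 4.
Then h(-1) = -5.

-5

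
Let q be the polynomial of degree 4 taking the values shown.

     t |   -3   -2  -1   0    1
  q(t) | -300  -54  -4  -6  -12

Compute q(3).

Forward differences of the values at t = -3, -2, -1, 0, 1:
  q  : -300  -54  -4  -6  -12
  Δ  : 246  50  -2  -6
  Δ^2: -196  -52  -4
  Δ^3: 144  48
  Δ^4: -96
The fourth differences are constant, confirming degree 4.
Interpolating (Newton forward form) and evaluating at t = 3 gives q(3) = -324.

-324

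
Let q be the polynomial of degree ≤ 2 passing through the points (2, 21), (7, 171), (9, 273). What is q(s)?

q(s) = 3s^2 + 3s + 3

Write q(s) = as^2 + bs + c. Substituting each data point gives a linear system:
  4a + 2b + c = 21
  49a + 7b + c = 171
  81a + 9b + c = 273
Solving the system yields a = 3, b = 3, c = 3.
So q(s) = 3s^2 + 3s + 3.
Check: q(7) = 171. ✓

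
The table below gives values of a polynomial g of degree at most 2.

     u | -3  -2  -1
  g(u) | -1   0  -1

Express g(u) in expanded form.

Using the Lagrange interpolation formula with nodes -3, -2, -1:
  L_0(u) = (u + 2)(u + 1) / 2
  L_1(u) = (u + 3)(u + 1) / -1
  L_2(u) = (u + 3)(u + 2) / 2
Then g(u) = -1·L_0(u) + 0·L_1(u) - 1·L_2(u).
Expanding and collecting terms gives g(u) = -u^2 - 4u - 4.
Check: g(-1) = -1. ✓

g(u) = -u^2 - 4u - 4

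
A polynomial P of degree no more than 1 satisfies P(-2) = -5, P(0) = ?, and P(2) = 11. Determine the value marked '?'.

3

On equispaced nodes a degree-1 polynomial has vanishing second forward difference, so
  P(-2) - 2·P(0) + P(2) = 0.
Substituting the known values and solving for P(0):
  -2·P(0) = -6
  P(0) = 3.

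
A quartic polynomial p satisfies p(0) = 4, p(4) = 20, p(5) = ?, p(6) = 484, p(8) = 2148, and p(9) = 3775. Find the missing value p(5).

The 5 known points determine the degree-4 polynomial uniquely.
Write p(s) = as^4 + bs^3 + cs^2 + ds + e. Substituting each data point gives a linear system:
  e = 4
  256a + 64b + 16c + 4d + e = 20
  1296a + 216b + 36c + 6d + e = 484
  4096a + 512b + 64c + 8d + e = 2148
  6561a + 729b + 81c + 9d + e = 3775
Solving the system yields a = 1, b = -4, c = 2, d = -4, e = 4.
So p(s) = s^4 - 4s^3 + 2s^2 - 4s + 4.
Then p(5) = 159.

159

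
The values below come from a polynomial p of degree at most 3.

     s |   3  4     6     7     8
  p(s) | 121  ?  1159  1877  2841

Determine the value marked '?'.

The 4 known points determine the degree-3 polynomial uniquely.
Write p(s) = as^3 + bs^2 + cs + d. Substituting each data point gives a linear system:
  27a + 9b + 3c + d = 121
  216a + 36b + 6c + d = 1159
  343a + 49b + 7c + d = 1877
  512a + 64b + 8c + d = 2841
Solving the system yields a = 6, b = -3, c = -5, d = 1.
So p(s) = 6s³ - 3s² - 5s + 1.
Then p(4) = 317.

317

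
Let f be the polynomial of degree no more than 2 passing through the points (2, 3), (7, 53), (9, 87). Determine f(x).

f(x) = x^2 + x - 3

Using the Lagrange interpolation formula with nodes 2, 7, 9:
  L_0(x) = (x - 7)(x - 9) / 35
  L_1(x) = (x - 2)(x - 9) / -10
  L_2(x) = (x - 2)(x - 7) / 14
Then f(x) = 3·L_0(x) + 53·L_1(x) + 87·L_2(x).
Expanding and collecting terms gives f(x) = x² + x - 3.
Check: f(2) = 3. ✓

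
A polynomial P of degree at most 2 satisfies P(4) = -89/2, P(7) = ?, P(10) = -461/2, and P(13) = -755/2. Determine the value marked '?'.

On equispaced nodes a degree-2 polynomial has vanishing third forward difference, so
  - P(4) + 3·P(7) - 3·P(10) + P(13) = 0.
Substituting the known values and solving for P(7):
  3·P(7) = -717/2
  P(7) = -239/2.

-239/2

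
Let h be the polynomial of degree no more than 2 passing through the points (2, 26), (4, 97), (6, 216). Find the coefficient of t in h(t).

-1/2

Write h(t) = at^2 + bt + c. Substituting each data point gives a linear system:
  4a + 2b + c = 26
  16a + 4b + c = 97
  36a + 6b + c = 216
Solving the system yields a = 6, b = -1/2, c = 3.
So h(t) = 6t^2 - (1/2)t + 3.
The coefficient of t is -1/2.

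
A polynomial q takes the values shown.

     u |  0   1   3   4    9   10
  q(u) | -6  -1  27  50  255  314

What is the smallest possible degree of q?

Divided differences on the nodes 0, 1, 3, 4, 9, 10:
  order 0: -6  -1  27  50  255  314
  order 1: 5  14  23  41  59
  order 2: 3  3  3  3
  order 3: 0  0  0
  order 4: 0  0
  order 5: 0
The order-2 divided differences are all 3 (nonzero) and every higher order vanishes, so the data lies on a polynomial of degree exactly 2.

2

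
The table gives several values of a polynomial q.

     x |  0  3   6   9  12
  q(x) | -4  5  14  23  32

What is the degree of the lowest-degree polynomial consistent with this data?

1

Forward differences of the values at x = 0, 3, 6, 9, 12:
  q  : -4  5  14  23  32
  Δ  : 9  9  9  9
  Δ^2: 0  0  0
  Δ^3: 0  0
  Δ^4: 0
The first differences are constant (9) and nonzero, while all higher differences vanish, so the minimal degree is 1.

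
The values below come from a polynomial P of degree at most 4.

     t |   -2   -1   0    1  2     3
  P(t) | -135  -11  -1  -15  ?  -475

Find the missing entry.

The 5 known points determine the degree-4 polynomial uniquely.
Write P(t) = at^4 + bt^3 + ct^2 + dt + e. Substituting each data point gives a linear system:
  16a - 8b + 4c - 2d + e = -135
  a - b + c - d + e = -11
  e = -1
  a + b + c + d + e = -15
  81a + 27b + 9c + 3d + e = -475
Solving the system yields a = -6, b = 3, c = -6, d = -5, e = -1.
So P(t) = -6t⁴ + 3t³ - 6t² - 5t - 1.
Then P(2) = -107.

-107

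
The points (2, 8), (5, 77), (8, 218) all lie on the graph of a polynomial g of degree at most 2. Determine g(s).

Using the Lagrange interpolation formula with nodes 2, 5, 8:
  L_0(s) = (s - 5)(s - 8) / 18
  L_1(s) = (s - 2)(s - 8) / -9
  L_2(s) = (s - 2)(s - 5) / 18
Then g(s) = 8·L_0(s) + 77·L_1(s) + 218·L_2(s).
Expanding and collecting terms gives g(s) = 4s^2 - 5s + 2.
Check: g(5) = 77. ✓

g(s) = 4s^2 - 5s + 2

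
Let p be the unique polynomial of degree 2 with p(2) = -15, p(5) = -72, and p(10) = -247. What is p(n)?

p(n) = -2n^2 - 5n + 3

Write p(n) = an^2 + bn + c. Substituting each data point gives a linear system:
  4a + 2b + c = -15
  25a + 5b + c = -72
  100a + 10b + c = -247
Solving the system yields a = -2, b = -5, c = 3.
So p(n) = -2n^2 - 5n + 3.
Check: p(5) = -72. ✓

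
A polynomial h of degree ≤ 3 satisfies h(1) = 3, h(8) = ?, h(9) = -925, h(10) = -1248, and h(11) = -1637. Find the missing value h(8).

The 4 known points determine the degree-3 polynomial uniquely.
Write h(x) = ax^3 + bx^2 + cx + d. Substituting each data point gives a linear system:
  a + b + c + d = 3
  729a + 81b + 9c + d = -925
  1000a + 100b + 10c + d = -1248
  1331a + 121b + 11c + d = -1637
Solving the system yields a = -1, b = -3, c = 5, d = 2.
So h(x) = -x^3 - 3x^2 + 5x + 2.
Then h(8) = -662.

-662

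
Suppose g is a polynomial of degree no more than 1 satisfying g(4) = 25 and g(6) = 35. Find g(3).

Using the Lagrange interpolation formula with nodes 4, 6:
  L_0(u) = (u - 6) / -2
  L_1(u) = (u - 4) / 2
Then g(u) = 25·L_0(u) + 35·L_1(u).
Expanding and collecting terms gives g(u) = 5u + 5.
Evaluating at u = 3: g(3) = 20.

20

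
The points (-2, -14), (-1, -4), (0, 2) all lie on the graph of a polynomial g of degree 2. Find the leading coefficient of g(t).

-2

Write g(t) = at^2 + bt + c. Substituting each data point gives a linear system:
  4a - 2b + c = -14
  a - b + c = -4
  c = 2
Solving the system yields a = -2, b = 4, c = 2.
So g(t) = -2t² + 4t + 2.
The leading coefficient is -2.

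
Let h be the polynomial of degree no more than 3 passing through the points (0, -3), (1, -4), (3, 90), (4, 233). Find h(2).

Write h(u) = au^3 + bu^2 + cu + d. Substituting each data point gives a linear system:
  d = -3
  a + b + c + d = -4
  27a + 9b + 3c + d = 90
  64a + 16b + 4c + d = 233
Solving the system yields a = 4, b = 0, c = -5, d = -3.
So h(u) = 4u^3 - 5u - 3.
Then h(2) = 19.

19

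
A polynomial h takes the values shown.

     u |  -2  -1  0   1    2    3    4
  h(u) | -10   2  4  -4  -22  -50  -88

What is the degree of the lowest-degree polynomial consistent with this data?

2

Forward differences of the values at u = -2, -1, 0, 1, 2, 3, 4:
  h  : -10  2  4  -4  -22  -50  -88
  Δ  : 12  2  -8  -18  -28  -38
  Δ^2: -10  -10  -10  -10  -10
  Δ^3: 0  0  0  0
  Δ^4: 0  0  0
  Δ^5: 0  0
  Δ^6: 0
The second differences are constant (-10) and nonzero, while all higher differences vanish, so the minimal degree is 2.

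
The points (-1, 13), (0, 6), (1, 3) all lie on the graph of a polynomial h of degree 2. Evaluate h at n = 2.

Forward differences of the values at n = -1, 0, 1:
  h  : 13  6  3
  Δ  : -7  -3
  Δ^2: 4
The second differences are constant, confirming degree 2.
Interpolating (Newton forward form) and evaluating at n = 2 gives h(2) = 4.

4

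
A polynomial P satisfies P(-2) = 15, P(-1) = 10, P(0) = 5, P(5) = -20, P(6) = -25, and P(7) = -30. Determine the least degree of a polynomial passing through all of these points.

1

Divided differences on the nodes -2, -1, 0, 5, 6, 7:
  order 0: 15  10  5  -20  -25  -30
  order 1: -5  -5  -5  -5  -5
  order 2: 0  0  0  0
  order 3: 0  0  0
  order 4: 0  0
  order 5: 0
The order-1 divided differences are all -5 (nonzero) and every higher order vanishes, so the data lies on a polynomial of degree exactly 1.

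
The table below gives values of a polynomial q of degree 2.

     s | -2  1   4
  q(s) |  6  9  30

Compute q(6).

Using the Lagrange interpolation formula with nodes -2, 1, 4:
  L_0(s) = (s - 1)(s - 4) / 18
  L_1(s) = (s + 2)(s - 4) / -9
  L_2(s) = (s + 2)(s - 1) / 18
Then q(s) = 6·L_0(s) + 9·L_1(s) + 30·L_2(s).
Expanding and collecting terms gives q(s) = s^2 + 2s + 6.
Evaluating at s = 6: q(6) = 54.

54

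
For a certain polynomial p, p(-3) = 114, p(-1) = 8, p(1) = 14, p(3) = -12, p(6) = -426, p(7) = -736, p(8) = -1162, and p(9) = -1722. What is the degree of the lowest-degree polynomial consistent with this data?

Divided differences on the nodes -3, -1, 1, 3, 6, 7, 8, 9:
  order 0: 114  8  14  -12  -426  -736  -1162  -1722
  order 1: -53  3  -13  -138  -310  -426  -560
  order 2: 14  -4  -25  -43  -58  -67
  order 3: -3  -3  -3  -3  -3
  order 4: 0  0  0  0
  order 5: 0  0  0
  order 6: 0  0
  order 7: 0
The order-3 divided differences are all -3 (nonzero) and every higher order vanishes, so the data lies on a polynomial of degree exactly 3.

3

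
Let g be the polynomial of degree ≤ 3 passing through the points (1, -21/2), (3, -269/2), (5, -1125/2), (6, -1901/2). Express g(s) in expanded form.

g(s) = -4s^3 - 2s^2 - 2s - 5/2

Using the Lagrange interpolation formula with nodes 1, 3, 5, 6:
  L_0(s) = (s - 3)(s - 5)(s - 6) / -40
  L_1(s) = (s - 1)(s - 5)(s - 6) / 12
  L_2(s) = (s - 1)(s - 3)(s - 6) / -8
  L_3(s) = (s - 1)(s - 3)(s - 5) / 15
Then g(s) = -21/2·L_0(s) - 269/2·L_1(s) - 1125/2·L_2(s) - 1901/2·L_3(s).
Expanding and collecting terms gives g(s) = -4s³ - 2s² - 2s - 5/2.
Check: g(6) = -1901/2. ✓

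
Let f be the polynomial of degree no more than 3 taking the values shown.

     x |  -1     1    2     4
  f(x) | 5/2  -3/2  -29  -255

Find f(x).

Write f(x) = ax^3 + bx^2 + cx + d. Substituting each data point gives a linear system:
  -a + b - c + d = 5/2
  a + b + c + d = -3/2
  8a + 4b + 2c + d = -29
  64a + 16b + 4c + d = -255
Solving the system yields a = -4, b = -1/2, c = 2, d = 1.
So f(x) = -4x^3 - (1/2)x^2 + 2x + 1.
Check: f(-1) = 5/2. ✓

f(x) = -4x^3 - (1/2)x^2 + 2x + 1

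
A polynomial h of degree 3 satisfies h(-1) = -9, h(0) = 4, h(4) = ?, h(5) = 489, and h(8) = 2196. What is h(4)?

The 4 known points determine the degree-3 polynomial uniquely.
Write h(n) = an^3 + bn^2 + cn + d. Substituting each data point gives a linear system:
  -a + b - c + d = -9
  d = 4
  125a + 25b + 5c + d = 489
  512a + 64b + 8c + d = 2196
Solving the system yields a = 5, b = -6, c = 2, d = 4.
So h(n) = 5n³ - 6n² + 2n + 4.
Then h(4) = 236.

236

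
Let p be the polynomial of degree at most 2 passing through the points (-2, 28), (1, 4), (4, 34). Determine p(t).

p(t) = 3t^2 - 5t + 6

Write p(t) = at^2 + bt + c. Substituting each data point gives a linear system:
  4a - 2b + c = 28
  a + b + c = 4
  16a + 4b + c = 34
Solving the system yields a = 3, b = -5, c = 6.
So p(t) = 3t² - 5t + 6.
Check: p(-2) = 28. ✓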